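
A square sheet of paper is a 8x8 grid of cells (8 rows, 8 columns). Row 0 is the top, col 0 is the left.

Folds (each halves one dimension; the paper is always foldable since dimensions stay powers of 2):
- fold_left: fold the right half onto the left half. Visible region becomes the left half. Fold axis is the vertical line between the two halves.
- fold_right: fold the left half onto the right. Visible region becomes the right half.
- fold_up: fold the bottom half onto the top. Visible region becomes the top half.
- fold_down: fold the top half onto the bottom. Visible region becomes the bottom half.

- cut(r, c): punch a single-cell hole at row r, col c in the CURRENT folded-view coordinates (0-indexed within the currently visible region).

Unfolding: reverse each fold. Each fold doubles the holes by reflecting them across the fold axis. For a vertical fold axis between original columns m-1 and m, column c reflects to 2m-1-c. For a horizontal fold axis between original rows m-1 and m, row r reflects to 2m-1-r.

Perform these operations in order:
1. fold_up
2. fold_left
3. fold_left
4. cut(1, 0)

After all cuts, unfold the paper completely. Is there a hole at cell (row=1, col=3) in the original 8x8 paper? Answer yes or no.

Answer: yes

Derivation:
Op 1 fold_up: fold axis h@4; visible region now rows[0,4) x cols[0,8) = 4x8
Op 2 fold_left: fold axis v@4; visible region now rows[0,4) x cols[0,4) = 4x4
Op 3 fold_left: fold axis v@2; visible region now rows[0,4) x cols[0,2) = 4x2
Op 4 cut(1, 0): punch at orig (1,0); cuts so far [(1, 0)]; region rows[0,4) x cols[0,2) = 4x2
Unfold 1 (reflect across v@2): 2 holes -> [(1, 0), (1, 3)]
Unfold 2 (reflect across v@4): 4 holes -> [(1, 0), (1, 3), (1, 4), (1, 7)]
Unfold 3 (reflect across h@4): 8 holes -> [(1, 0), (1, 3), (1, 4), (1, 7), (6, 0), (6, 3), (6, 4), (6, 7)]
Holes: [(1, 0), (1, 3), (1, 4), (1, 7), (6, 0), (6, 3), (6, 4), (6, 7)]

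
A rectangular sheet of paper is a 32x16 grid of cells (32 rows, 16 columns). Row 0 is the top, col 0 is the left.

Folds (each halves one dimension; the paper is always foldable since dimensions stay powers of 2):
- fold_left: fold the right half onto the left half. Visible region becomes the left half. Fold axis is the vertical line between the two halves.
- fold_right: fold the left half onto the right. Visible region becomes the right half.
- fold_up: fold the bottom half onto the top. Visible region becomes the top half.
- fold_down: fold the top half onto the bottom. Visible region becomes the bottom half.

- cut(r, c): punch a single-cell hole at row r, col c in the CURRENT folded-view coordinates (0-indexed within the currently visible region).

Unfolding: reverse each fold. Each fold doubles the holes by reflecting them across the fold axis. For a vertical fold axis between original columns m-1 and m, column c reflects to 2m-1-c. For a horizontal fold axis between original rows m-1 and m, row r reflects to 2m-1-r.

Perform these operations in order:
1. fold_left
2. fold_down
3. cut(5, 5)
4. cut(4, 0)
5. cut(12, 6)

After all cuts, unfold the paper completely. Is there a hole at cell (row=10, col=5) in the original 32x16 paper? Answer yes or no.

Answer: yes

Derivation:
Op 1 fold_left: fold axis v@8; visible region now rows[0,32) x cols[0,8) = 32x8
Op 2 fold_down: fold axis h@16; visible region now rows[16,32) x cols[0,8) = 16x8
Op 3 cut(5, 5): punch at orig (21,5); cuts so far [(21, 5)]; region rows[16,32) x cols[0,8) = 16x8
Op 4 cut(4, 0): punch at orig (20,0); cuts so far [(20, 0), (21, 5)]; region rows[16,32) x cols[0,8) = 16x8
Op 5 cut(12, 6): punch at orig (28,6); cuts so far [(20, 0), (21, 5), (28, 6)]; region rows[16,32) x cols[0,8) = 16x8
Unfold 1 (reflect across h@16): 6 holes -> [(3, 6), (10, 5), (11, 0), (20, 0), (21, 5), (28, 6)]
Unfold 2 (reflect across v@8): 12 holes -> [(3, 6), (3, 9), (10, 5), (10, 10), (11, 0), (11, 15), (20, 0), (20, 15), (21, 5), (21, 10), (28, 6), (28, 9)]
Holes: [(3, 6), (3, 9), (10, 5), (10, 10), (11, 0), (11, 15), (20, 0), (20, 15), (21, 5), (21, 10), (28, 6), (28, 9)]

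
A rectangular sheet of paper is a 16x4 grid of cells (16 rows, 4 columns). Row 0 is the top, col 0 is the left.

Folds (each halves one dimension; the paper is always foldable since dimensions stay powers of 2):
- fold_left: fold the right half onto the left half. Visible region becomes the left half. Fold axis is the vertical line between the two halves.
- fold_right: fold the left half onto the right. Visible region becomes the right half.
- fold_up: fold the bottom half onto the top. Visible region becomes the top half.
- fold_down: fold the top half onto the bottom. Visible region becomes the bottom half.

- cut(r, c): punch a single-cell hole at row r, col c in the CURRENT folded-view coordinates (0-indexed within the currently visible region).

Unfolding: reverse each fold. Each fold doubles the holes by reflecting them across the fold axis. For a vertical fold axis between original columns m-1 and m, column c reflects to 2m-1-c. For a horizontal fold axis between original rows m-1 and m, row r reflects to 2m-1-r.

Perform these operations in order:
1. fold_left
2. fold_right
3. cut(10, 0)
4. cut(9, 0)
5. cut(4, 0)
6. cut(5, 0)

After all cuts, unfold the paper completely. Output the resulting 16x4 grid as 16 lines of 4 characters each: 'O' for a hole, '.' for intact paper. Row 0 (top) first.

Answer: ....
....
....
....
OOOO
OOOO
....
....
....
OOOO
OOOO
....
....
....
....
....

Derivation:
Op 1 fold_left: fold axis v@2; visible region now rows[0,16) x cols[0,2) = 16x2
Op 2 fold_right: fold axis v@1; visible region now rows[0,16) x cols[1,2) = 16x1
Op 3 cut(10, 0): punch at orig (10,1); cuts so far [(10, 1)]; region rows[0,16) x cols[1,2) = 16x1
Op 4 cut(9, 0): punch at orig (9,1); cuts so far [(9, 1), (10, 1)]; region rows[0,16) x cols[1,2) = 16x1
Op 5 cut(4, 0): punch at orig (4,1); cuts so far [(4, 1), (9, 1), (10, 1)]; region rows[0,16) x cols[1,2) = 16x1
Op 6 cut(5, 0): punch at orig (5,1); cuts so far [(4, 1), (5, 1), (9, 1), (10, 1)]; region rows[0,16) x cols[1,2) = 16x1
Unfold 1 (reflect across v@1): 8 holes -> [(4, 0), (4, 1), (5, 0), (5, 1), (9, 0), (9, 1), (10, 0), (10, 1)]
Unfold 2 (reflect across v@2): 16 holes -> [(4, 0), (4, 1), (4, 2), (4, 3), (5, 0), (5, 1), (5, 2), (5, 3), (9, 0), (9, 1), (9, 2), (9, 3), (10, 0), (10, 1), (10, 2), (10, 3)]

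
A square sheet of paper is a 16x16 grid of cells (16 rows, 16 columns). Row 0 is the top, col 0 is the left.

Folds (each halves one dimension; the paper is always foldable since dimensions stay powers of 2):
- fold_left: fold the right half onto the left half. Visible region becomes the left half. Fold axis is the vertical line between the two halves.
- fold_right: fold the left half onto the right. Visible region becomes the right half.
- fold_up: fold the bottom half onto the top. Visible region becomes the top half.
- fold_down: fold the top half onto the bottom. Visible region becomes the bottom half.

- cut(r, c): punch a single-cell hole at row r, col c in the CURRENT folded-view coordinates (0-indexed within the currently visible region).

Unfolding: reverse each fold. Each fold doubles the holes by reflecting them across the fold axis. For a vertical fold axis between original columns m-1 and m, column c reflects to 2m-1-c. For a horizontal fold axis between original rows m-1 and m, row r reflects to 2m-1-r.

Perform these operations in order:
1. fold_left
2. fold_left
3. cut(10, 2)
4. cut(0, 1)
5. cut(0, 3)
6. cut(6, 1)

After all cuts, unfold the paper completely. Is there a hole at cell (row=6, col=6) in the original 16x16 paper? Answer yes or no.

Answer: yes

Derivation:
Op 1 fold_left: fold axis v@8; visible region now rows[0,16) x cols[0,8) = 16x8
Op 2 fold_left: fold axis v@4; visible region now rows[0,16) x cols[0,4) = 16x4
Op 3 cut(10, 2): punch at orig (10,2); cuts so far [(10, 2)]; region rows[0,16) x cols[0,4) = 16x4
Op 4 cut(0, 1): punch at orig (0,1); cuts so far [(0, 1), (10, 2)]; region rows[0,16) x cols[0,4) = 16x4
Op 5 cut(0, 3): punch at orig (0,3); cuts so far [(0, 1), (0, 3), (10, 2)]; region rows[0,16) x cols[0,4) = 16x4
Op 6 cut(6, 1): punch at orig (6,1); cuts so far [(0, 1), (0, 3), (6, 1), (10, 2)]; region rows[0,16) x cols[0,4) = 16x4
Unfold 1 (reflect across v@4): 8 holes -> [(0, 1), (0, 3), (0, 4), (0, 6), (6, 1), (6, 6), (10, 2), (10, 5)]
Unfold 2 (reflect across v@8): 16 holes -> [(0, 1), (0, 3), (0, 4), (0, 6), (0, 9), (0, 11), (0, 12), (0, 14), (6, 1), (6, 6), (6, 9), (6, 14), (10, 2), (10, 5), (10, 10), (10, 13)]
Holes: [(0, 1), (0, 3), (0, 4), (0, 6), (0, 9), (0, 11), (0, 12), (0, 14), (6, 1), (6, 6), (6, 9), (6, 14), (10, 2), (10, 5), (10, 10), (10, 13)]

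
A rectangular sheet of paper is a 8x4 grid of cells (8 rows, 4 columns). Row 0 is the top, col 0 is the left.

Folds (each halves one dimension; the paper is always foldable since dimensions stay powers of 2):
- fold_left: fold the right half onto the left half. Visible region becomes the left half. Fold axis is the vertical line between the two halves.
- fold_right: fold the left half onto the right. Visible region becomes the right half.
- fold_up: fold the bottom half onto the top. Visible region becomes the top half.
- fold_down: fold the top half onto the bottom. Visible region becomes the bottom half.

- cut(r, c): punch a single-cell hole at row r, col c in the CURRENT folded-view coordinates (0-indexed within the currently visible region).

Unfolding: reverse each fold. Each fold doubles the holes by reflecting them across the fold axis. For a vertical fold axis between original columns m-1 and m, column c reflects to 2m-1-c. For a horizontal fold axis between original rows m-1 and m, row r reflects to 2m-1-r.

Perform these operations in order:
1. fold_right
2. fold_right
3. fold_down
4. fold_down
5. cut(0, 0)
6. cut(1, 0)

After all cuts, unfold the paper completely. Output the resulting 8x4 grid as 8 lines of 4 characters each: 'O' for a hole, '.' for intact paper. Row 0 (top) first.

Op 1 fold_right: fold axis v@2; visible region now rows[0,8) x cols[2,4) = 8x2
Op 2 fold_right: fold axis v@3; visible region now rows[0,8) x cols[3,4) = 8x1
Op 3 fold_down: fold axis h@4; visible region now rows[4,8) x cols[3,4) = 4x1
Op 4 fold_down: fold axis h@6; visible region now rows[6,8) x cols[3,4) = 2x1
Op 5 cut(0, 0): punch at orig (6,3); cuts so far [(6, 3)]; region rows[6,8) x cols[3,4) = 2x1
Op 6 cut(1, 0): punch at orig (7,3); cuts so far [(6, 3), (7, 3)]; region rows[6,8) x cols[3,4) = 2x1
Unfold 1 (reflect across h@6): 4 holes -> [(4, 3), (5, 3), (6, 3), (7, 3)]
Unfold 2 (reflect across h@4): 8 holes -> [(0, 3), (1, 3), (2, 3), (3, 3), (4, 3), (5, 3), (6, 3), (7, 3)]
Unfold 3 (reflect across v@3): 16 holes -> [(0, 2), (0, 3), (1, 2), (1, 3), (2, 2), (2, 3), (3, 2), (3, 3), (4, 2), (4, 3), (5, 2), (5, 3), (6, 2), (6, 3), (7, 2), (7, 3)]
Unfold 4 (reflect across v@2): 32 holes -> [(0, 0), (0, 1), (0, 2), (0, 3), (1, 0), (1, 1), (1, 2), (1, 3), (2, 0), (2, 1), (2, 2), (2, 3), (3, 0), (3, 1), (3, 2), (3, 3), (4, 0), (4, 1), (4, 2), (4, 3), (5, 0), (5, 1), (5, 2), (5, 3), (6, 0), (6, 1), (6, 2), (6, 3), (7, 0), (7, 1), (7, 2), (7, 3)]

Answer: OOOO
OOOO
OOOO
OOOO
OOOO
OOOO
OOOO
OOOO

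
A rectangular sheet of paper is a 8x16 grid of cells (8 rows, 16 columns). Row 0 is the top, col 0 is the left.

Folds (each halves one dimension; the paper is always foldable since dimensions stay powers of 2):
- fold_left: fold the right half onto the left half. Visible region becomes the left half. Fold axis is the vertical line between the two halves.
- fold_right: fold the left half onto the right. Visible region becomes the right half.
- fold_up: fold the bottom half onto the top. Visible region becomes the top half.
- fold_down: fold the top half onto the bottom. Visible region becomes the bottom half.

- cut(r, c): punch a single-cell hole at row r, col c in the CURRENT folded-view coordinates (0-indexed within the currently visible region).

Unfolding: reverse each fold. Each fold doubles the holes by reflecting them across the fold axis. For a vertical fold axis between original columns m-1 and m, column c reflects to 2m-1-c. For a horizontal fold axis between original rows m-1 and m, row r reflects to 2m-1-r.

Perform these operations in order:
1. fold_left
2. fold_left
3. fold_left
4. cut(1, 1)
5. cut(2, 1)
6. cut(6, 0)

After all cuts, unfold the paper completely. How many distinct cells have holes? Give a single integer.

Op 1 fold_left: fold axis v@8; visible region now rows[0,8) x cols[0,8) = 8x8
Op 2 fold_left: fold axis v@4; visible region now rows[0,8) x cols[0,4) = 8x4
Op 3 fold_left: fold axis v@2; visible region now rows[0,8) x cols[0,2) = 8x2
Op 4 cut(1, 1): punch at orig (1,1); cuts so far [(1, 1)]; region rows[0,8) x cols[0,2) = 8x2
Op 5 cut(2, 1): punch at orig (2,1); cuts so far [(1, 1), (2, 1)]; region rows[0,8) x cols[0,2) = 8x2
Op 6 cut(6, 0): punch at orig (6,0); cuts so far [(1, 1), (2, 1), (6, 0)]; region rows[0,8) x cols[0,2) = 8x2
Unfold 1 (reflect across v@2): 6 holes -> [(1, 1), (1, 2), (2, 1), (2, 2), (6, 0), (6, 3)]
Unfold 2 (reflect across v@4): 12 holes -> [(1, 1), (1, 2), (1, 5), (1, 6), (2, 1), (2, 2), (2, 5), (2, 6), (6, 0), (6, 3), (6, 4), (6, 7)]
Unfold 3 (reflect across v@8): 24 holes -> [(1, 1), (1, 2), (1, 5), (1, 6), (1, 9), (1, 10), (1, 13), (1, 14), (2, 1), (2, 2), (2, 5), (2, 6), (2, 9), (2, 10), (2, 13), (2, 14), (6, 0), (6, 3), (6, 4), (6, 7), (6, 8), (6, 11), (6, 12), (6, 15)]

Answer: 24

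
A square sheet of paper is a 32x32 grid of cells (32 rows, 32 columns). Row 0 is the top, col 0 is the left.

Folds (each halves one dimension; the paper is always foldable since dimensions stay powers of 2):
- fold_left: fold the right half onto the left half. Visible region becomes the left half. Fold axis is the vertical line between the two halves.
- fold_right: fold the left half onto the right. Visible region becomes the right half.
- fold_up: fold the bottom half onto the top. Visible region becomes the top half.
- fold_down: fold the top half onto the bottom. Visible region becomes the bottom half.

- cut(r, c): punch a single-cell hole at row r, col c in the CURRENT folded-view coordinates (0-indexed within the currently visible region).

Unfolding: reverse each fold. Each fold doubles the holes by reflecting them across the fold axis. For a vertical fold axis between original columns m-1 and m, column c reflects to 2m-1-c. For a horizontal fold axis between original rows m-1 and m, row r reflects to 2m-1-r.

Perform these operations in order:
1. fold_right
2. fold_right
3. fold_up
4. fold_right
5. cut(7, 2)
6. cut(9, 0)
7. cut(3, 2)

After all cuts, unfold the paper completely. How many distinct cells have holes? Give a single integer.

Op 1 fold_right: fold axis v@16; visible region now rows[0,32) x cols[16,32) = 32x16
Op 2 fold_right: fold axis v@24; visible region now rows[0,32) x cols[24,32) = 32x8
Op 3 fold_up: fold axis h@16; visible region now rows[0,16) x cols[24,32) = 16x8
Op 4 fold_right: fold axis v@28; visible region now rows[0,16) x cols[28,32) = 16x4
Op 5 cut(7, 2): punch at orig (7,30); cuts so far [(7, 30)]; region rows[0,16) x cols[28,32) = 16x4
Op 6 cut(9, 0): punch at orig (9,28); cuts so far [(7, 30), (9, 28)]; region rows[0,16) x cols[28,32) = 16x4
Op 7 cut(3, 2): punch at orig (3,30); cuts so far [(3, 30), (7, 30), (9, 28)]; region rows[0,16) x cols[28,32) = 16x4
Unfold 1 (reflect across v@28): 6 holes -> [(3, 25), (3, 30), (7, 25), (7, 30), (9, 27), (9, 28)]
Unfold 2 (reflect across h@16): 12 holes -> [(3, 25), (3, 30), (7, 25), (7, 30), (9, 27), (9, 28), (22, 27), (22, 28), (24, 25), (24, 30), (28, 25), (28, 30)]
Unfold 3 (reflect across v@24): 24 holes -> [(3, 17), (3, 22), (3, 25), (3, 30), (7, 17), (7, 22), (7, 25), (7, 30), (9, 19), (9, 20), (9, 27), (9, 28), (22, 19), (22, 20), (22, 27), (22, 28), (24, 17), (24, 22), (24, 25), (24, 30), (28, 17), (28, 22), (28, 25), (28, 30)]
Unfold 4 (reflect across v@16): 48 holes -> [(3, 1), (3, 6), (3, 9), (3, 14), (3, 17), (3, 22), (3, 25), (3, 30), (7, 1), (7, 6), (7, 9), (7, 14), (7, 17), (7, 22), (7, 25), (7, 30), (9, 3), (9, 4), (9, 11), (9, 12), (9, 19), (9, 20), (9, 27), (9, 28), (22, 3), (22, 4), (22, 11), (22, 12), (22, 19), (22, 20), (22, 27), (22, 28), (24, 1), (24, 6), (24, 9), (24, 14), (24, 17), (24, 22), (24, 25), (24, 30), (28, 1), (28, 6), (28, 9), (28, 14), (28, 17), (28, 22), (28, 25), (28, 30)]

Answer: 48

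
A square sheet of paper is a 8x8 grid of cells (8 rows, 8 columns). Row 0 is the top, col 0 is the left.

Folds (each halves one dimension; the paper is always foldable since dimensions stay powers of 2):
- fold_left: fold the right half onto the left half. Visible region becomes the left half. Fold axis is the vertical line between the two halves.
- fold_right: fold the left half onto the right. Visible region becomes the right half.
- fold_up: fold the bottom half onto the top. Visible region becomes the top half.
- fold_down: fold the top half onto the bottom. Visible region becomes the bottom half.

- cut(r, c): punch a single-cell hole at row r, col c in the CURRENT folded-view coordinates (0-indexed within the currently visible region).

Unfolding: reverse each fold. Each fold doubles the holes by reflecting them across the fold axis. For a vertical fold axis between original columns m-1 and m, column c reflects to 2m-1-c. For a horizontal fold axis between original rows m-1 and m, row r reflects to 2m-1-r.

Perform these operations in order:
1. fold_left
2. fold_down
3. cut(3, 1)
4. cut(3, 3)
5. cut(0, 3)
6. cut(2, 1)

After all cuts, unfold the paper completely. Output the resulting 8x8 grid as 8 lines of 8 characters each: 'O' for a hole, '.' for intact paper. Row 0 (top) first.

Answer: .O.OO.O.
.O....O.
........
...OO...
...OO...
........
.O....O.
.O.OO.O.

Derivation:
Op 1 fold_left: fold axis v@4; visible region now rows[0,8) x cols[0,4) = 8x4
Op 2 fold_down: fold axis h@4; visible region now rows[4,8) x cols[0,4) = 4x4
Op 3 cut(3, 1): punch at orig (7,1); cuts so far [(7, 1)]; region rows[4,8) x cols[0,4) = 4x4
Op 4 cut(3, 3): punch at orig (7,3); cuts so far [(7, 1), (7, 3)]; region rows[4,8) x cols[0,4) = 4x4
Op 5 cut(0, 3): punch at orig (4,3); cuts so far [(4, 3), (7, 1), (7, 3)]; region rows[4,8) x cols[0,4) = 4x4
Op 6 cut(2, 1): punch at orig (6,1); cuts so far [(4, 3), (6, 1), (7, 1), (7, 3)]; region rows[4,8) x cols[0,4) = 4x4
Unfold 1 (reflect across h@4): 8 holes -> [(0, 1), (0, 3), (1, 1), (3, 3), (4, 3), (6, 1), (7, 1), (7, 3)]
Unfold 2 (reflect across v@4): 16 holes -> [(0, 1), (0, 3), (0, 4), (0, 6), (1, 1), (1, 6), (3, 3), (3, 4), (4, 3), (4, 4), (6, 1), (6, 6), (7, 1), (7, 3), (7, 4), (7, 6)]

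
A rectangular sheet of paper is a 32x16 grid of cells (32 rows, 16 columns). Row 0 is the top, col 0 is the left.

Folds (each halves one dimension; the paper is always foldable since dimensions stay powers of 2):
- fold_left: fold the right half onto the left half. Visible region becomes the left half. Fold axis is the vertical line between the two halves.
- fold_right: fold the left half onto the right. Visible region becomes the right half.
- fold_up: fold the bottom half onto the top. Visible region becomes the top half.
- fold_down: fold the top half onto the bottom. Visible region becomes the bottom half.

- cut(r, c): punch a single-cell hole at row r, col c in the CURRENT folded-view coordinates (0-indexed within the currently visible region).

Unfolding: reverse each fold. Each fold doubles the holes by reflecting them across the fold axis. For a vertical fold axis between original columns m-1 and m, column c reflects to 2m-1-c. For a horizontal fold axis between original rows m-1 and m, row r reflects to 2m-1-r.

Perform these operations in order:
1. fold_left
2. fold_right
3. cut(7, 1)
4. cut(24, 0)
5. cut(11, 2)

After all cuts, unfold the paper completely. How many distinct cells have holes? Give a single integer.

Answer: 12

Derivation:
Op 1 fold_left: fold axis v@8; visible region now rows[0,32) x cols[0,8) = 32x8
Op 2 fold_right: fold axis v@4; visible region now rows[0,32) x cols[4,8) = 32x4
Op 3 cut(7, 1): punch at orig (7,5); cuts so far [(7, 5)]; region rows[0,32) x cols[4,8) = 32x4
Op 4 cut(24, 0): punch at orig (24,4); cuts so far [(7, 5), (24, 4)]; region rows[0,32) x cols[4,8) = 32x4
Op 5 cut(11, 2): punch at orig (11,6); cuts so far [(7, 5), (11, 6), (24, 4)]; region rows[0,32) x cols[4,8) = 32x4
Unfold 1 (reflect across v@4): 6 holes -> [(7, 2), (7, 5), (11, 1), (11, 6), (24, 3), (24, 4)]
Unfold 2 (reflect across v@8): 12 holes -> [(7, 2), (7, 5), (7, 10), (7, 13), (11, 1), (11, 6), (11, 9), (11, 14), (24, 3), (24, 4), (24, 11), (24, 12)]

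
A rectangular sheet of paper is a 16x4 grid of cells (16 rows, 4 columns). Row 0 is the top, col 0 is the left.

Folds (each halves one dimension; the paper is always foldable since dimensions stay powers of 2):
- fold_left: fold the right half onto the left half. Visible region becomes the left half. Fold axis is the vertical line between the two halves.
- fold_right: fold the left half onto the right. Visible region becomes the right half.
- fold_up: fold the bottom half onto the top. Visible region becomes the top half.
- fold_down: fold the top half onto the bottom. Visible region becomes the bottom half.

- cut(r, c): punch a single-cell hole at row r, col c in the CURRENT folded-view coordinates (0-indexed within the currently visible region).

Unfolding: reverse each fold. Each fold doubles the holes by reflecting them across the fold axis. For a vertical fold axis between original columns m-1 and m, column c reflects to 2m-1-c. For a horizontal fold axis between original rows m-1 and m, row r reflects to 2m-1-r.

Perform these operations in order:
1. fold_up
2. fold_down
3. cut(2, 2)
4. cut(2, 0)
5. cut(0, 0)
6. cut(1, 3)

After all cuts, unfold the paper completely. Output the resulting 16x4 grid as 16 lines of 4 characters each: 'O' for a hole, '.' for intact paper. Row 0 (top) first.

Answer: ....
O.O.
...O
O...
O...
...O
O.O.
....
....
O.O.
...O
O...
O...
...O
O.O.
....

Derivation:
Op 1 fold_up: fold axis h@8; visible region now rows[0,8) x cols[0,4) = 8x4
Op 2 fold_down: fold axis h@4; visible region now rows[4,8) x cols[0,4) = 4x4
Op 3 cut(2, 2): punch at orig (6,2); cuts so far [(6, 2)]; region rows[4,8) x cols[0,4) = 4x4
Op 4 cut(2, 0): punch at orig (6,0); cuts so far [(6, 0), (6, 2)]; region rows[4,8) x cols[0,4) = 4x4
Op 5 cut(0, 0): punch at orig (4,0); cuts so far [(4, 0), (6, 0), (6, 2)]; region rows[4,8) x cols[0,4) = 4x4
Op 6 cut(1, 3): punch at orig (5,3); cuts so far [(4, 0), (5, 3), (6, 0), (6, 2)]; region rows[4,8) x cols[0,4) = 4x4
Unfold 1 (reflect across h@4): 8 holes -> [(1, 0), (1, 2), (2, 3), (3, 0), (4, 0), (5, 3), (6, 0), (6, 2)]
Unfold 2 (reflect across h@8): 16 holes -> [(1, 0), (1, 2), (2, 3), (3, 0), (4, 0), (5, 3), (6, 0), (6, 2), (9, 0), (9, 2), (10, 3), (11, 0), (12, 0), (13, 3), (14, 0), (14, 2)]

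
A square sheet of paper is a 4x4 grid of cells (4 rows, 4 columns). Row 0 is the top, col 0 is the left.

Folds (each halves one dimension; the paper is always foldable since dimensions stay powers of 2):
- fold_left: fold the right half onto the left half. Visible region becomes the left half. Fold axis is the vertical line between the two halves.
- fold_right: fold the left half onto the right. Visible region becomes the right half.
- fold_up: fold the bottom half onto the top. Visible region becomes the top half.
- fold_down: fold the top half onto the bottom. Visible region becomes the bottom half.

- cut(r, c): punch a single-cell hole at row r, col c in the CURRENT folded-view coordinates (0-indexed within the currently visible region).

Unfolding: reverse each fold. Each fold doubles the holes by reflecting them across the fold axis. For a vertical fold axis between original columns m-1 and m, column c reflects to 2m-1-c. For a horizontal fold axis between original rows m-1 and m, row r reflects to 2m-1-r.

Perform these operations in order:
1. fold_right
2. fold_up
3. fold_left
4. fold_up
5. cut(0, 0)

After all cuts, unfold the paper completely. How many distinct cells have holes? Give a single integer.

Op 1 fold_right: fold axis v@2; visible region now rows[0,4) x cols[2,4) = 4x2
Op 2 fold_up: fold axis h@2; visible region now rows[0,2) x cols[2,4) = 2x2
Op 3 fold_left: fold axis v@3; visible region now rows[0,2) x cols[2,3) = 2x1
Op 4 fold_up: fold axis h@1; visible region now rows[0,1) x cols[2,3) = 1x1
Op 5 cut(0, 0): punch at orig (0,2); cuts so far [(0, 2)]; region rows[0,1) x cols[2,3) = 1x1
Unfold 1 (reflect across h@1): 2 holes -> [(0, 2), (1, 2)]
Unfold 2 (reflect across v@3): 4 holes -> [(0, 2), (0, 3), (1, 2), (1, 3)]
Unfold 3 (reflect across h@2): 8 holes -> [(0, 2), (0, 3), (1, 2), (1, 3), (2, 2), (2, 3), (3, 2), (3, 3)]
Unfold 4 (reflect across v@2): 16 holes -> [(0, 0), (0, 1), (0, 2), (0, 3), (1, 0), (1, 1), (1, 2), (1, 3), (2, 0), (2, 1), (2, 2), (2, 3), (3, 0), (3, 1), (3, 2), (3, 3)]

Answer: 16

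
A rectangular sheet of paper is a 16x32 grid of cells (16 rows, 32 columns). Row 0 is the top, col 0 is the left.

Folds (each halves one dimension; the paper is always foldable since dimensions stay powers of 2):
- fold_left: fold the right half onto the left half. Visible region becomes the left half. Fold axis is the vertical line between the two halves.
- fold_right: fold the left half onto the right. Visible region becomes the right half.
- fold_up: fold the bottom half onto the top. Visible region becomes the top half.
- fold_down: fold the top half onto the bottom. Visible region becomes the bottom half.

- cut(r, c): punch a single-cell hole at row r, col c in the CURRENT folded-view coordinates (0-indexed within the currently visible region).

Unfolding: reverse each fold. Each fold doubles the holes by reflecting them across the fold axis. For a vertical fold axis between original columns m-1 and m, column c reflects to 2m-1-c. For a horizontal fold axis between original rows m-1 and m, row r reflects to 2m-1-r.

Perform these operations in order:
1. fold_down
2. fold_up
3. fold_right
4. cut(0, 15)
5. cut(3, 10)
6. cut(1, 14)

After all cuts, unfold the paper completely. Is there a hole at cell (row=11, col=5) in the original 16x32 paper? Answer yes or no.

Op 1 fold_down: fold axis h@8; visible region now rows[8,16) x cols[0,32) = 8x32
Op 2 fold_up: fold axis h@12; visible region now rows[8,12) x cols[0,32) = 4x32
Op 3 fold_right: fold axis v@16; visible region now rows[8,12) x cols[16,32) = 4x16
Op 4 cut(0, 15): punch at orig (8,31); cuts so far [(8, 31)]; region rows[8,12) x cols[16,32) = 4x16
Op 5 cut(3, 10): punch at orig (11,26); cuts so far [(8, 31), (11, 26)]; region rows[8,12) x cols[16,32) = 4x16
Op 6 cut(1, 14): punch at orig (9,30); cuts so far [(8, 31), (9, 30), (11, 26)]; region rows[8,12) x cols[16,32) = 4x16
Unfold 1 (reflect across v@16): 6 holes -> [(8, 0), (8, 31), (9, 1), (9, 30), (11, 5), (11, 26)]
Unfold 2 (reflect across h@12): 12 holes -> [(8, 0), (8, 31), (9, 1), (9, 30), (11, 5), (11, 26), (12, 5), (12, 26), (14, 1), (14, 30), (15, 0), (15, 31)]
Unfold 3 (reflect across h@8): 24 holes -> [(0, 0), (0, 31), (1, 1), (1, 30), (3, 5), (3, 26), (4, 5), (4, 26), (6, 1), (6, 30), (7, 0), (7, 31), (8, 0), (8, 31), (9, 1), (9, 30), (11, 5), (11, 26), (12, 5), (12, 26), (14, 1), (14, 30), (15, 0), (15, 31)]
Holes: [(0, 0), (0, 31), (1, 1), (1, 30), (3, 5), (3, 26), (4, 5), (4, 26), (6, 1), (6, 30), (7, 0), (7, 31), (8, 0), (8, 31), (9, 1), (9, 30), (11, 5), (11, 26), (12, 5), (12, 26), (14, 1), (14, 30), (15, 0), (15, 31)]

Answer: yes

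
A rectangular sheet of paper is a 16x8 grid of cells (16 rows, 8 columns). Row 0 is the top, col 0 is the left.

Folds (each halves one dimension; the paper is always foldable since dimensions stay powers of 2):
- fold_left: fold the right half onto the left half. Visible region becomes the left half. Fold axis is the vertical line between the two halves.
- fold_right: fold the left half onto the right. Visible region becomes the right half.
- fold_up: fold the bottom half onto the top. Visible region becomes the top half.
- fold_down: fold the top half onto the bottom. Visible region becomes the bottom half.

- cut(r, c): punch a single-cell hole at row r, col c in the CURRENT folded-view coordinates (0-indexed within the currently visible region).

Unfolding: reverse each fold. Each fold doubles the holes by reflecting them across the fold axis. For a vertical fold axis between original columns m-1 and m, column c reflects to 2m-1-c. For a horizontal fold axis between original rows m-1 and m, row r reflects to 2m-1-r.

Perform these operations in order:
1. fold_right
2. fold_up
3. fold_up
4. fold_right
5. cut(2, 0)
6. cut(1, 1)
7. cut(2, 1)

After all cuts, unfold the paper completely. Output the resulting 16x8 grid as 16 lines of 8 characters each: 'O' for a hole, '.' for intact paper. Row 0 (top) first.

Op 1 fold_right: fold axis v@4; visible region now rows[0,16) x cols[4,8) = 16x4
Op 2 fold_up: fold axis h@8; visible region now rows[0,8) x cols[4,8) = 8x4
Op 3 fold_up: fold axis h@4; visible region now rows[0,4) x cols[4,8) = 4x4
Op 4 fold_right: fold axis v@6; visible region now rows[0,4) x cols[6,8) = 4x2
Op 5 cut(2, 0): punch at orig (2,6); cuts so far [(2, 6)]; region rows[0,4) x cols[6,8) = 4x2
Op 6 cut(1, 1): punch at orig (1,7); cuts so far [(1, 7), (2, 6)]; region rows[0,4) x cols[6,8) = 4x2
Op 7 cut(2, 1): punch at orig (2,7); cuts so far [(1, 7), (2, 6), (2, 7)]; region rows[0,4) x cols[6,8) = 4x2
Unfold 1 (reflect across v@6): 6 holes -> [(1, 4), (1, 7), (2, 4), (2, 5), (2, 6), (2, 7)]
Unfold 2 (reflect across h@4): 12 holes -> [(1, 4), (1, 7), (2, 4), (2, 5), (2, 6), (2, 7), (5, 4), (5, 5), (5, 6), (5, 7), (6, 4), (6, 7)]
Unfold 3 (reflect across h@8): 24 holes -> [(1, 4), (1, 7), (2, 4), (2, 5), (2, 6), (2, 7), (5, 4), (5, 5), (5, 6), (5, 7), (6, 4), (6, 7), (9, 4), (9, 7), (10, 4), (10, 5), (10, 6), (10, 7), (13, 4), (13, 5), (13, 6), (13, 7), (14, 4), (14, 7)]
Unfold 4 (reflect across v@4): 48 holes -> [(1, 0), (1, 3), (1, 4), (1, 7), (2, 0), (2, 1), (2, 2), (2, 3), (2, 4), (2, 5), (2, 6), (2, 7), (5, 0), (5, 1), (5, 2), (5, 3), (5, 4), (5, 5), (5, 6), (5, 7), (6, 0), (6, 3), (6, 4), (6, 7), (9, 0), (9, 3), (9, 4), (9, 7), (10, 0), (10, 1), (10, 2), (10, 3), (10, 4), (10, 5), (10, 6), (10, 7), (13, 0), (13, 1), (13, 2), (13, 3), (13, 4), (13, 5), (13, 6), (13, 7), (14, 0), (14, 3), (14, 4), (14, 7)]

Answer: ........
O..OO..O
OOOOOOOO
........
........
OOOOOOOO
O..OO..O
........
........
O..OO..O
OOOOOOOO
........
........
OOOOOOOO
O..OO..O
........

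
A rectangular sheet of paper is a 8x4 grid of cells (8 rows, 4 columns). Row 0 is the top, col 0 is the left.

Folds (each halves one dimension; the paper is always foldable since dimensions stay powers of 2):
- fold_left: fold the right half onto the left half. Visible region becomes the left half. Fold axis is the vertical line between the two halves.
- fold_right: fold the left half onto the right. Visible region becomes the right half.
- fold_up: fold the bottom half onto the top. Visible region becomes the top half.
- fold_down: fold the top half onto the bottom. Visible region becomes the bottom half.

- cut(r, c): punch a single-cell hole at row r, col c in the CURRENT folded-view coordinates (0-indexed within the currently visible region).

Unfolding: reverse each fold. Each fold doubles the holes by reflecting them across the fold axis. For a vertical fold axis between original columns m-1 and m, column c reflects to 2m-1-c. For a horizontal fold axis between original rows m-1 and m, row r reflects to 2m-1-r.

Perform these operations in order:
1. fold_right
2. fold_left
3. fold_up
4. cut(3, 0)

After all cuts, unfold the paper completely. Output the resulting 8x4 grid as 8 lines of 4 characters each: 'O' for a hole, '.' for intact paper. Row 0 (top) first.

Op 1 fold_right: fold axis v@2; visible region now rows[0,8) x cols[2,4) = 8x2
Op 2 fold_left: fold axis v@3; visible region now rows[0,8) x cols[2,3) = 8x1
Op 3 fold_up: fold axis h@4; visible region now rows[0,4) x cols[2,3) = 4x1
Op 4 cut(3, 0): punch at orig (3,2); cuts so far [(3, 2)]; region rows[0,4) x cols[2,3) = 4x1
Unfold 1 (reflect across h@4): 2 holes -> [(3, 2), (4, 2)]
Unfold 2 (reflect across v@3): 4 holes -> [(3, 2), (3, 3), (4, 2), (4, 3)]
Unfold 3 (reflect across v@2): 8 holes -> [(3, 0), (3, 1), (3, 2), (3, 3), (4, 0), (4, 1), (4, 2), (4, 3)]

Answer: ....
....
....
OOOO
OOOO
....
....
....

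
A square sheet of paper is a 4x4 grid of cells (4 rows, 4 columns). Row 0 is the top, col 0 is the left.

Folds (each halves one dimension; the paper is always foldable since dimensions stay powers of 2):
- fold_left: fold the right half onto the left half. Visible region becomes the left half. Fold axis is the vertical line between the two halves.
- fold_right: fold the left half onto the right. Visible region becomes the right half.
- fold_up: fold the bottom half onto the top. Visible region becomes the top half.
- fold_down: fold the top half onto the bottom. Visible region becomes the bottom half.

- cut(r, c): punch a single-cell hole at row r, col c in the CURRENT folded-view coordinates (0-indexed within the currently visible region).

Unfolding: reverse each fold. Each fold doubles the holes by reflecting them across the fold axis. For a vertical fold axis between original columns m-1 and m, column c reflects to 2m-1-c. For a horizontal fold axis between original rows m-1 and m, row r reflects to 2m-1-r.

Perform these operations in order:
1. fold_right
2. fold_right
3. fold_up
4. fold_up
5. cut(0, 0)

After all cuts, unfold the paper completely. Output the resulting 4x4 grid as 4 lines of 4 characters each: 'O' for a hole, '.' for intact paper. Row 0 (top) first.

Op 1 fold_right: fold axis v@2; visible region now rows[0,4) x cols[2,4) = 4x2
Op 2 fold_right: fold axis v@3; visible region now rows[0,4) x cols[3,4) = 4x1
Op 3 fold_up: fold axis h@2; visible region now rows[0,2) x cols[3,4) = 2x1
Op 4 fold_up: fold axis h@1; visible region now rows[0,1) x cols[3,4) = 1x1
Op 5 cut(0, 0): punch at orig (0,3); cuts so far [(0, 3)]; region rows[0,1) x cols[3,4) = 1x1
Unfold 1 (reflect across h@1): 2 holes -> [(0, 3), (1, 3)]
Unfold 2 (reflect across h@2): 4 holes -> [(0, 3), (1, 3), (2, 3), (3, 3)]
Unfold 3 (reflect across v@3): 8 holes -> [(0, 2), (0, 3), (1, 2), (1, 3), (2, 2), (2, 3), (3, 2), (3, 3)]
Unfold 4 (reflect across v@2): 16 holes -> [(0, 0), (0, 1), (0, 2), (0, 3), (1, 0), (1, 1), (1, 2), (1, 3), (2, 0), (2, 1), (2, 2), (2, 3), (3, 0), (3, 1), (3, 2), (3, 3)]

Answer: OOOO
OOOO
OOOO
OOOO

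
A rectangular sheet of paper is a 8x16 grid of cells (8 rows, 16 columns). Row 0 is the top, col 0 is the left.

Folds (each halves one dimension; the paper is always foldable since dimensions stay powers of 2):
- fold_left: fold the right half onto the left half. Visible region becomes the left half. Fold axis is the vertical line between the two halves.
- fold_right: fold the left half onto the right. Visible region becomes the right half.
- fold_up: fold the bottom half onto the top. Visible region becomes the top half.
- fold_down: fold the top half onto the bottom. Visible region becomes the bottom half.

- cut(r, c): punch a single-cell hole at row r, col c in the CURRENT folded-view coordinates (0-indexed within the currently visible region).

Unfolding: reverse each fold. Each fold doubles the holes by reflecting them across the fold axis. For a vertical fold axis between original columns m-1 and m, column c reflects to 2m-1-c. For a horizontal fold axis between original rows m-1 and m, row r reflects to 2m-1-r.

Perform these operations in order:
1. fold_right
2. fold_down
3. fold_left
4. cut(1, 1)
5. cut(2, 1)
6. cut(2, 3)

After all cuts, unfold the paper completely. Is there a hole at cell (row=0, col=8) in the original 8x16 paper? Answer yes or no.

Answer: no

Derivation:
Op 1 fold_right: fold axis v@8; visible region now rows[0,8) x cols[8,16) = 8x8
Op 2 fold_down: fold axis h@4; visible region now rows[4,8) x cols[8,16) = 4x8
Op 3 fold_left: fold axis v@12; visible region now rows[4,8) x cols[8,12) = 4x4
Op 4 cut(1, 1): punch at orig (5,9); cuts so far [(5, 9)]; region rows[4,8) x cols[8,12) = 4x4
Op 5 cut(2, 1): punch at orig (6,9); cuts so far [(5, 9), (6, 9)]; region rows[4,8) x cols[8,12) = 4x4
Op 6 cut(2, 3): punch at orig (6,11); cuts so far [(5, 9), (6, 9), (6, 11)]; region rows[4,8) x cols[8,12) = 4x4
Unfold 1 (reflect across v@12): 6 holes -> [(5, 9), (5, 14), (6, 9), (6, 11), (6, 12), (6, 14)]
Unfold 2 (reflect across h@4): 12 holes -> [(1, 9), (1, 11), (1, 12), (1, 14), (2, 9), (2, 14), (5, 9), (5, 14), (6, 9), (6, 11), (6, 12), (6, 14)]
Unfold 3 (reflect across v@8): 24 holes -> [(1, 1), (1, 3), (1, 4), (1, 6), (1, 9), (1, 11), (1, 12), (1, 14), (2, 1), (2, 6), (2, 9), (2, 14), (5, 1), (5, 6), (5, 9), (5, 14), (6, 1), (6, 3), (6, 4), (6, 6), (6, 9), (6, 11), (6, 12), (6, 14)]
Holes: [(1, 1), (1, 3), (1, 4), (1, 6), (1, 9), (1, 11), (1, 12), (1, 14), (2, 1), (2, 6), (2, 9), (2, 14), (5, 1), (5, 6), (5, 9), (5, 14), (6, 1), (6, 3), (6, 4), (6, 6), (6, 9), (6, 11), (6, 12), (6, 14)]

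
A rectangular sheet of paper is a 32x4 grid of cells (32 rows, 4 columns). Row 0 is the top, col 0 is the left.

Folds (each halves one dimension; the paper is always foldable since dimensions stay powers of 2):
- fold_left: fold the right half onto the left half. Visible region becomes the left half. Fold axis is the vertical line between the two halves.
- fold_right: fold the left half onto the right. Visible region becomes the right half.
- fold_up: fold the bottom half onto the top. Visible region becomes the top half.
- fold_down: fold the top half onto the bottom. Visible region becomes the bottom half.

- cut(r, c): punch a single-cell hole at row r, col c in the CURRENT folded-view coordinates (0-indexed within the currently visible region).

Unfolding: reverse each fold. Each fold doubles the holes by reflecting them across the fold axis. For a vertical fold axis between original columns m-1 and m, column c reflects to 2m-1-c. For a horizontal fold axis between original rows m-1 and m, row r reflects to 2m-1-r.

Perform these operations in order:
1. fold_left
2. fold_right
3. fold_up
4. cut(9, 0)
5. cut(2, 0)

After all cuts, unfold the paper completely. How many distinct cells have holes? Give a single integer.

Answer: 16

Derivation:
Op 1 fold_left: fold axis v@2; visible region now rows[0,32) x cols[0,2) = 32x2
Op 2 fold_right: fold axis v@1; visible region now rows[0,32) x cols[1,2) = 32x1
Op 3 fold_up: fold axis h@16; visible region now rows[0,16) x cols[1,2) = 16x1
Op 4 cut(9, 0): punch at orig (9,1); cuts so far [(9, 1)]; region rows[0,16) x cols[1,2) = 16x1
Op 5 cut(2, 0): punch at orig (2,1); cuts so far [(2, 1), (9, 1)]; region rows[0,16) x cols[1,2) = 16x1
Unfold 1 (reflect across h@16): 4 holes -> [(2, 1), (9, 1), (22, 1), (29, 1)]
Unfold 2 (reflect across v@1): 8 holes -> [(2, 0), (2, 1), (9, 0), (9, 1), (22, 0), (22, 1), (29, 0), (29, 1)]
Unfold 3 (reflect across v@2): 16 holes -> [(2, 0), (2, 1), (2, 2), (2, 3), (9, 0), (9, 1), (9, 2), (9, 3), (22, 0), (22, 1), (22, 2), (22, 3), (29, 0), (29, 1), (29, 2), (29, 3)]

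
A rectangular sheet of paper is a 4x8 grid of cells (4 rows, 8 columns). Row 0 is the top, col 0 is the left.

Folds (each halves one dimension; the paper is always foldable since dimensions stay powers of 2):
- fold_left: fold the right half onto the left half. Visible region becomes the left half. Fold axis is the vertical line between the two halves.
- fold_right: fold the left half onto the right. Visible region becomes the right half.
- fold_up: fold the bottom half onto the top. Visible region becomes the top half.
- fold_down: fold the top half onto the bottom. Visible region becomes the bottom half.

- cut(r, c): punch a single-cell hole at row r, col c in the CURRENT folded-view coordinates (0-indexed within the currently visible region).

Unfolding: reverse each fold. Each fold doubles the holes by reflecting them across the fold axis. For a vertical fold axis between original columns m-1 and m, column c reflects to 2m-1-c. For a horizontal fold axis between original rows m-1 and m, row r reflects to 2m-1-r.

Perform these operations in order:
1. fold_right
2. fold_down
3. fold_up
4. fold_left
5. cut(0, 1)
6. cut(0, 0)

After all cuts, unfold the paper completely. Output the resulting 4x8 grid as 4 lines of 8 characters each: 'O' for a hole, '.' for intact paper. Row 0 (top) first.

Answer: OOOOOOOO
OOOOOOOO
OOOOOOOO
OOOOOOOO

Derivation:
Op 1 fold_right: fold axis v@4; visible region now rows[0,4) x cols[4,8) = 4x4
Op 2 fold_down: fold axis h@2; visible region now rows[2,4) x cols[4,8) = 2x4
Op 3 fold_up: fold axis h@3; visible region now rows[2,3) x cols[4,8) = 1x4
Op 4 fold_left: fold axis v@6; visible region now rows[2,3) x cols[4,6) = 1x2
Op 5 cut(0, 1): punch at orig (2,5); cuts so far [(2, 5)]; region rows[2,3) x cols[4,6) = 1x2
Op 6 cut(0, 0): punch at orig (2,4); cuts so far [(2, 4), (2, 5)]; region rows[2,3) x cols[4,6) = 1x2
Unfold 1 (reflect across v@6): 4 holes -> [(2, 4), (2, 5), (2, 6), (2, 7)]
Unfold 2 (reflect across h@3): 8 holes -> [(2, 4), (2, 5), (2, 6), (2, 7), (3, 4), (3, 5), (3, 6), (3, 7)]
Unfold 3 (reflect across h@2): 16 holes -> [(0, 4), (0, 5), (0, 6), (0, 7), (1, 4), (1, 5), (1, 6), (1, 7), (2, 4), (2, 5), (2, 6), (2, 7), (3, 4), (3, 5), (3, 6), (3, 7)]
Unfold 4 (reflect across v@4): 32 holes -> [(0, 0), (0, 1), (0, 2), (0, 3), (0, 4), (0, 5), (0, 6), (0, 7), (1, 0), (1, 1), (1, 2), (1, 3), (1, 4), (1, 5), (1, 6), (1, 7), (2, 0), (2, 1), (2, 2), (2, 3), (2, 4), (2, 5), (2, 6), (2, 7), (3, 0), (3, 1), (3, 2), (3, 3), (3, 4), (3, 5), (3, 6), (3, 7)]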